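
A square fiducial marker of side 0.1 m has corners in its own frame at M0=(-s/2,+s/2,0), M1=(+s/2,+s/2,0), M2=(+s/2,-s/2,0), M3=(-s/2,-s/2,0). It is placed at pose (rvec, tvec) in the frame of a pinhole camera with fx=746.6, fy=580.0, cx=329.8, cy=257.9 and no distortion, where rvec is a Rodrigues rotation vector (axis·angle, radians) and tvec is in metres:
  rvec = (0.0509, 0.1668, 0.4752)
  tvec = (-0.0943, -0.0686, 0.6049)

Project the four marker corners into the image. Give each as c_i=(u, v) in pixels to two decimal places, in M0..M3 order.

Intrinsics K: fx=746.6, fy=580.0, cx=329.8, cy=257.9
Marker side s = 0.1 m; corners in marker frame (Z=0):
  M0 = (-0.0500, +0.0500, 0)
  M1 = (+0.0500, +0.0500, 0)
  M2 = (+0.0500, -0.0500, 0)
  M3 = (-0.0500, -0.0500, 0)
rvec = (0.0509, 0.1668, 0.4752), |rvec| = θ = 0.50619 rad = 29.003°
Rodrigues: sinθ=0.48485, 1−cosθ=0.12540; R = I + sinθ·[k]× + (1−cosθ)·[k]×²:
    [+0.87587 -0.45101 +0.17161]
    [+0.45932 +0.88821 -0.00996]
    [-0.14793 +0.08755 +0.98512]
t = (-0.0943, -0.0686, 0.6049) m
M0: Pc = R·M0+t = (-0.16064, -0.04716, +0.61667); u = 746.6·(-0.16064)/0.61667 + 329.8 = 135.3104, v = 580.0·(-0.04716)/0.61667 + 257.9 = 213.5491
M1: Pc = R·M1+t = (-0.07306, -0.00122, +0.60188); u = 746.6·(-0.07306)/0.60188 + 329.8 = 239.1766, v = 580.0·(-0.00122)/0.60188 + 257.9 = 256.7212
M2: Pc = R·M2+t = (-0.02796, -0.09004, +0.59313); u = 746.6·(-0.02796)/0.59313 + 329.8 = 294.6100, v = 580.0·(-0.09004)/0.59313 + 257.9 = 169.8480
M3: Pc = R·M3+t = (-0.11554, -0.13598, +0.60792); u = 746.6·(-0.11554)/0.60792 + 329.8 = 187.8991, v = 580.0·(-0.13598)/0.60792 + 257.9 = 128.1681

c0=(135.31, 213.55) c1=(239.18, 256.72) c2=(294.61, 169.85) c3=(187.90, 128.17)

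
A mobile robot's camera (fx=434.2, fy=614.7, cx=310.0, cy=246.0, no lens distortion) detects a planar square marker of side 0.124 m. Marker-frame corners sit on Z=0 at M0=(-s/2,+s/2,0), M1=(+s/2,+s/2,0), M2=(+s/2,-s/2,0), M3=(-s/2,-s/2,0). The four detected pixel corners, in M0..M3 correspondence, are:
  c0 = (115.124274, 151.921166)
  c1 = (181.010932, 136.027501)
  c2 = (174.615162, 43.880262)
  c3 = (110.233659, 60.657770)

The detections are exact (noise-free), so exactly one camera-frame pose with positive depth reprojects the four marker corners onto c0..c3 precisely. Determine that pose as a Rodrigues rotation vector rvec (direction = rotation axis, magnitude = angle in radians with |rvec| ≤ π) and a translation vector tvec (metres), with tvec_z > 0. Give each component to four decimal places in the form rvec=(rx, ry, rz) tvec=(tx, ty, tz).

rvec=(-0.1335, 0.0963, -0.1429) tvec=(-0.2993, -0.1900, 0.7875)

Intrinsics K: fx=434.2, fy=614.7, cx=310.0, cy=246.0
Marker side s = 0.124 m; corners in marker frame (Z=0):
  M0 = (-0.0620, +0.0620, 0)
  M1 = (+0.0620, +0.0620, 0)
  M2 = (+0.0620, -0.0620, 0)
  M3 = (-0.0620, -0.0620, 0)
Detected image corners:
  c0 = (115.124274, 151.921166) px
  c1 = (181.010932, 136.027501) px
  c2 = (174.615162, 43.880262) px
  c3 = (110.233659, 60.657770) px
Planar DLT: solve 8×8 A·h = b for H (H[2,2]=1):
  H  [+509.34229 +19.77518 +144.99450]
  H  [-142.49603 +722.17761 +97.67410]
  H  [-0.10924 -0.17690 +1.00000]
B = K⁻¹H; ‖b₁‖=1.269817, ‖b₂‖=1.269817; λ = 2/(‖b₁‖+‖b₂‖) = 0.787515, sign → tz>0 ⇒ λ=+0.787515
r₁ = λ·B[:,0] = (+0.98522,-0.14813,-0.08602); r₂ = λ·B[:,1] = (+0.13533,+0.98096,-0.13931)
r₃ = r₁×r₂ = (+0.10502,+0.12561,+0.98651); SVD([r₁ r₂ r₃]) → R = UVᵀ:
  R  [+0.98522 +0.13533 +0.10502]
  R  [-0.14813 +0.98096 +0.12561]
  R  [-0.08602 -0.13931 +0.98651]
t = (-0.29927, -0.19003, +0.78751) m
tr R = 2.952684; θ = arccos((tr R − 1)/2) = 0.217954 rad = 12.488°
axis k = ((R−Rᵀ)₃₂, (R−Rᵀ)₁₃, (R−Rᵀ)₂₁) / (2 sinθ) = (-0.612569, +0.441761, -0.655443)
rvec = θ·k = (-0.133512, +0.096284, -0.142857)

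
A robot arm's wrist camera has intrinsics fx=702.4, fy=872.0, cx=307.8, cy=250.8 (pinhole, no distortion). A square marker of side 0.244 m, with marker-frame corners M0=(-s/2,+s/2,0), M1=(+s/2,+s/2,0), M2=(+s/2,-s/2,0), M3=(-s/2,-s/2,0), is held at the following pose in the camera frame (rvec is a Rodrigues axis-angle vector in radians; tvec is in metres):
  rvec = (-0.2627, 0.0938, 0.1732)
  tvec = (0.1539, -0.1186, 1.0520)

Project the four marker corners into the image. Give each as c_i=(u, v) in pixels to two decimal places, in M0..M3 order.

c0=(315.94, 232.40) c1=(483.00, 265.23) c2=(502.25, 75.05) c3=(343.99, 48.90)

Intrinsics K: fx=702.4, fy=872.0, cx=307.8, cy=250.8
Marker side s = 0.244 m; corners in marker frame (Z=0):
  M0 = (-0.1220, +0.1220, 0)
  M1 = (+0.1220, +0.1220, 0)
  M2 = (+0.1220, -0.1220, 0)
  M3 = (-0.1220, -0.1220, 0)
rvec = (-0.2627, 0.0938, 0.1732), |rvec| = θ = 0.32834 rad = 18.813°
Rodrigues: sinθ=0.32247, 1−cosθ=0.05342; R = I + sinθ·[k]× + (1−cosθ)·[k]×²:
    [+0.98078 -0.18232 +0.06958]
    [+0.15789 +0.95094 +0.26606]
    [-0.11467 -0.24995 +0.96144]
t = (0.1539, -0.1186, 1.0520) m
M0: Pc = R·M0+t = (+0.01200, -0.02185, +1.03550); u = 702.4·(+0.01200)/1.03550 + 307.8 = 315.9419, v = 872.0·(-0.02185)/1.03550 + 250.8 = 232.4011
M1: Pc = R·M1+t = (+0.25131, +0.01668, +1.00752); u = 702.4·(+0.25131)/1.00752 + 307.8 = 483.0049, v = 872.0·(+0.01668)/1.00752 + 250.8 = 265.2344
M2: Pc = R·M2+t = (+0.29580, -0.21535, +1.06850); u = 702.4·(+0.29580)/1.06850 + 307.8 = 502.2473, v = 872.0·(-0.21535)/1.06850 + 250.8 = 75.0531
M3: Pc = R·M3+t = (+0.05649, -0.25388, +1.09648); u = 702.4·(+0.05649)/1.09648 + 307.8 = 343.9857, v = 872.0·(-0.25388)/1.09648 + 250.8 = 48.8990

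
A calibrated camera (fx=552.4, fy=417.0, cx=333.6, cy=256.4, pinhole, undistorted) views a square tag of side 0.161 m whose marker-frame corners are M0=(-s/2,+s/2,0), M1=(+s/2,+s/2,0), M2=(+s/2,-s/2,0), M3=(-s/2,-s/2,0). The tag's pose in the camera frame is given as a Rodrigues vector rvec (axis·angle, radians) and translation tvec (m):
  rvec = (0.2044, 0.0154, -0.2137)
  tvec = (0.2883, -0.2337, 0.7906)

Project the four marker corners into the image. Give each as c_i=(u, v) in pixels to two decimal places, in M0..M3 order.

Intrinsics K: fx=552.4, fy=417.0, cx=333.6, cy=256.4
Marker side s = 0.161 m; corners in marker frame (Z=0):
  M0 = (-0.0805, +0.0805, 0)
  M1 = (+0.0805, +0.0805, 0)
  M2 = (+0.0805, -0.0805, 0)
  M3 = (-0.0805, -0.0805, 0)
rvec = (0.2044, 0.0154, -0.2137), |rvec| = θ = 0.29612 rad = 16.966°
Rodrigues: sinθ=0.29181, 1−cosθ=0.04352; R = I + sinθ·[k]× + (1−cosθ)·[k]×²:
    [+0.97721 +0.21215 -0.00651]
    [-0.20903 +0.95660 -0.20306]
    [-0.03686 +0.19979 +0.97914]
t = (0.2883, -0.2337, 0.7906) m
M0: Pc = R·M0+t = (+0.22671, -0.13987, +0.80965); u = 552.4·(+0.22671)/0.80965 + 333.6 = 488.2791, v = 417.0·(-0.13987)/0.80965 + 256.4 = 184.3631
M1: Pc = R·M1+t = (+0.38404, -0.17352, +0.80372); u = 552.4·(+0.38404)/0.80372 + 333.6 = 597.5563, v = 417.0·(-0.17352)/0.80372 + 256.4 = 166.3705
M2: Pc = R·M2+t = (+0.34989, -0.32753, +0.77155); u = 552.4·(+0.34989)/0.77155 + 333.6 = 584.1060, v = 417.0·(-0.32753)/0.77155 + 256.4 = 79.3782
M3: Pc = R·M3+t = (+0.19256, -0.29388, +0.77748); u = 552.4·(+0.19256)/0.77748 + 333.6 = 470.4104, v = 417.0·(-0.29388)/0.77748 + 256.4 = 98.7792

c0=(488.28, 184.36) c1=(597.56, 166.37) c2=(584.11, 79.38) c3=(470.41, 98.78)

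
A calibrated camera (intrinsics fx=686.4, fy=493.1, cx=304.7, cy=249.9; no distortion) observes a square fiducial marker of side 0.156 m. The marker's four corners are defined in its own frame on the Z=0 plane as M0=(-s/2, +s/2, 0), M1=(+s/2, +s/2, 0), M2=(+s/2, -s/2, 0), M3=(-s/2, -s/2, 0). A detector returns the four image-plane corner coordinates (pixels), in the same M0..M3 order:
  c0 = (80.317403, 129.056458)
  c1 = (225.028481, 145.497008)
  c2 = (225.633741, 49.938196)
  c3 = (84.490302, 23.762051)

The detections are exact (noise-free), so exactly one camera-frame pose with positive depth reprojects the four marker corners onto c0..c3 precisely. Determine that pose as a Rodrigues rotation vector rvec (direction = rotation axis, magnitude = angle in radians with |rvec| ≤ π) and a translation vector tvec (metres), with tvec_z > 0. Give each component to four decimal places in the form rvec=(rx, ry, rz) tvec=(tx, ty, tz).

rvec=(-0.1096, -0.5033, 0.0195) tvec=(-0.1577, -0.2429, 0.7354)

Intrinsics K: fx=686.4, fy=493.1, cx=304.7, cy=249.9
Marker side s = 0.156 m; corners in marker frame (Z=0):
  M0 = (-0.0780, +0.0780, 0)
  M1 = (+0.0780, +0.0780, 0)
  M2 = (+0.0780, -0.0780, 0)
  M3 = (-0.0780, -0.0780, 0)
Detected image corners:
  c0 = (80.317403, 129.056458) px
  c1 = (225.028481, 145.497008) px
  c2 = (225.633741, 49.938196) px
  c3 = (84.490302, 23.762051) px
Planar DLT: solve 8×8 A·h = b for H (H[2,2]=1):
  H  [+1016.55203 -37.67251 +157.52163]
  H  [+193.81245 +629.19040 +87.02220]
  H  [+0.65306 -0.14909 +1.00000]
B = K⁻¹H; ‖b₁‖=1.359794, ‖b₂‖=1.359794; λ = 2/(‖b₁‖+‖b₂‖) = 0.735406, sign → tz>0 ⇒ λ=+0.735406
r₁ = λ·B[:,0] = (+0.87594,+0.04566,+0.48026); r₂ = λ·B[:,1] = (+0.00831,+0.99394,-0.10964)
r₃ = r₁×r₂ = (-0.48236,+0.10003,+0.87024); SVD([r₁ r₂ r₃]) → R = UVᵀ:
  R  [+0.87594 +0.00831 -0.48236]
  R  [+0.04566 +0.99394 +0.10003]
  R  [+0.48026 -0.10964 +0.87024]
t = (-0.15769, -0.24291, +0.73541) m
tr R = 2.740116; θ = arccos((tr R − 1)/2) = 0.515477 rad = 29.535°
axis k = ((R−Rᵀ)₃₂, (R−Rᵀ)₁₃, (R−Rᵀ)₂₁) / (2 sinθ) = (-0.212673, -0.976389, +0.037880)
rvec = θ·k = (-0.109628, -0.503306, +0.019527)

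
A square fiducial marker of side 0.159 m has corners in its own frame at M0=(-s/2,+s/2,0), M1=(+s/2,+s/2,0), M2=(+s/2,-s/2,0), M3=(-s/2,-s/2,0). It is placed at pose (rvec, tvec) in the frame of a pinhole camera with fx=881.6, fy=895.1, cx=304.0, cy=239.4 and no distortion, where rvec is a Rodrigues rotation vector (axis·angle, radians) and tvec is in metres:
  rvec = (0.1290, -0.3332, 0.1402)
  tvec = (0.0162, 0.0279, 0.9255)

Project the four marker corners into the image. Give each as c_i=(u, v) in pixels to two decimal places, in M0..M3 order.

Intrinsics K: fx=881.6, fy=895.1, cx=304.0, cy=239.4
Marker side s = 0.159 m; corners in marker frame (Z=0):
  M0 = (-0.0795, +0.0795, 0)
  M1 = (+0.0795, +0.0795, 0)
  M2 = (+0.0795, -0.0795, 0)
  M3 = (-0.0795, -0.0795, 0)
rvec = (0.1290, -0.3332, 0.1402), |rvec| = θ = 0.38382 rad = 21.991°
Rodrigues: sinθ=0.37447, 1−cosθ=0.07276; R = I + sinθ·[k]× + (1−cosθ)·[k]×²:
    [+0.93546 -0.15801 -0.31615]
    [+0.11555 +0.98207 -0.14893]
    [+0.33401 +0.10278 +0.93695]
t = (0.0162, 0.0279, 0.9255) m
M0: Pc = R·M0+t = (-0.07073, +0.09679, +0.90712); u = 881.6·(-0.07073)/0.90712 + 304.0 = 235.2587, v = 895.1·(+0.09679)/0.90712 + 239.4 = 334.9060
M1: Pc = R·M1+t = (+0.07801, +0.11516, +0.96023); u = 881.6·(+0.07801)/0.96023 + 304.0 = 375.6197, v = 895.1·(+0.11516)/0.96023 + 239.4 = 346.7508
M2: Pc = R·M2+t = (+0.10313, -0.04099, +0.94388); u = 881.6·(+0.10313)/0.94388 + 304.0 = 400.3258, v = 895.1·(-0.04099)/0.94388 + 239.4 = 200.5301
M3: Pc = R·M3+t = (-0.04561, -0.05936, +0.89077); u = 881.6·(-0.04561)/0.89077 + 304.0 = 258.8627, v = 895.1·(-0.05936)/0.89077 + 239.4 = 179.7504

c0=(235.26, 334.91) c1=(375.62, 346.75) c2=(400.33, 200.53) c3=(258.86, 179.75)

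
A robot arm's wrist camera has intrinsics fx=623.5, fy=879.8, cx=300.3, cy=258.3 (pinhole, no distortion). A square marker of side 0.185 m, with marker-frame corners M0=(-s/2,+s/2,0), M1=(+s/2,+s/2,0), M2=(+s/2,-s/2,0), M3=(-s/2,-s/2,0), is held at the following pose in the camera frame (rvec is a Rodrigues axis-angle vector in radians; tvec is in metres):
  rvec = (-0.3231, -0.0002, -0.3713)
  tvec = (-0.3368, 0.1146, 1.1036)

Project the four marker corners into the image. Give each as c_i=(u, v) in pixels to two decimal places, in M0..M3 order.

Intrinsics K: fx=623.5, fy=879.8, cx=300.3, cy=258.3
Marker side s = 0.185 m; corners in marker frame (Z=0):
  M0 = (-0.0925, +0.0925, 0)
  M1 = (+0.0925, +0.0925, 0)
  M2 = (+0.0925, -0.0925, 0)
  M3 = (-0.0925, -0.0925, 0)
rvec = (-0.3231, -0.0002, -0.3713), |rvec| = θ = 0.49220 rad = 28.201°
Rodrigues: sinθ=0.47256, 1−cosθ=0.11870; R = I + sinθ·[k]× + (1−cosθ)·[k]×²:
    [+0.93245 +0.35652 +0.05859]
    [-0.35646 +0.88130 +0.31025]
    [+0.05897 -0.31018 +0.94885]
t = (-0.3368, 0.1146, 1.1036) m
M0: Pc = R·M0+t = (-0.39007, +0.22909, +1.06945); u = 623.5·(-0.39007)/1.06945 + 300.3 = 72.8841, v = 879.8·(+0.22909)/1.06945 + 258.3 = 446.7657
M1: Pc = R·M1+t = (-0.21757, +0.16315, +1.08036); u = 623.5·(-0.21757)/1.08036 + 300.3 = 174.7357, v = 879.8·(+0.16315)/1.08036 + 258.3 = 391.1602
M2: Pc = R·M2+t = (-0.28353, +0.00011, +1.13775); u = 623.5·(-0.28353)/1.13775 + 300.3 = 144.9237, v = 879.8·(+0.00011)/1.13775 + 258.3 = 258.3833
M3: Pc = R·M3+t = (-0.45603, +0.06605, +1.12684); u = 623.5·(-0.45603)/1.12684 + 300.3 = 47.9701, v = 879.8·(+0.06605)/1.12684 + 258.3 = 309.8717

c0=(72.88, 446.77) c1=(174.74, 391.16) c2=(144.92, 258.38) c3=(47.97, 309.87)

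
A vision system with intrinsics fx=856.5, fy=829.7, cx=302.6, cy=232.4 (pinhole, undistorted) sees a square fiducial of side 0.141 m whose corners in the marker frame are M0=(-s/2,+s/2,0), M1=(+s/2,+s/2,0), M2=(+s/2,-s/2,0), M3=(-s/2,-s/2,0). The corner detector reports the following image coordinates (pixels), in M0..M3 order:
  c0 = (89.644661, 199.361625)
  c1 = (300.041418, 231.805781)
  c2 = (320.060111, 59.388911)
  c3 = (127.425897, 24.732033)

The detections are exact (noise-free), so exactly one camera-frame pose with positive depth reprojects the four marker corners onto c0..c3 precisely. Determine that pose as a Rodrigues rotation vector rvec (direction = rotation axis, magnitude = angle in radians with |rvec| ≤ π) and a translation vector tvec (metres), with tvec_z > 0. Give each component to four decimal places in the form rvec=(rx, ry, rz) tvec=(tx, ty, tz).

Intrinsics K: fx=856.5, fy=829.7, cx=302.6, cy=232.4
Marker side s = 0.141 m; corners in marker frame (Z=0):
  M0 = (-0.0705, +0.0705, 0)
  M1 = (+0.0705, +0.0705, 0)
  M2 = (+0.0705, -0.0705, 0)
  M3 = (-0.0705, -0.0705, 0)
Detected image corners:
  c0 = (89.644661, 199.361625) px
  c1 = (300.041418, 231.805781) px
  c2 = (320.060111, 59.388911) px
  c3 = (127.425897, 24.732033) px
Planar DLT: solve 8×8 A·h = b for H (H[2,2]=1):
  H  [+1469.57483 -328.71743 +211.36034]
  H  [+264.76313 +1153.81412 +125.42182]
  H  [+0.20561 -0.59565 +1.00000]
B = K⁻¹H; ‖b₁‖=1.676487, ‖b₂‖=1.676487; λ = 2/(‖b₁‖+‖b₂‖) = 0.596485, sign → tz>0 ⇒ λ=+0.596485
r₁ = λ·B[:,0] = (+0.98012,+0.15599,+0.12264); r₂ = λ·B[:,1] = (-0.10340,+0.92902,-0.35530)
r₃ = r₁×r₂ = (-0.16936,+0.33555,+0.92667); SVD([r₁ r₂ r₃]) → R = UVᵀ:
  R  [+0.98012 -0.10340 -0.16936]
  R  [+0.15599 +0.92902 +0.33555]
  R  [+0.12264 -0.35530 +0.92667]
t = (-0.06354, -0.07691, +0.59649) m
tr R = 2.835804; θ = arccos((tr R − 1)/2) = 0.408036 rad = 23.379°
axis k = ((R−Rᵀ)₃₂, (R−Rᵀ)₁₃, (R−Rᵀ)₂₁) / (2 sinθ) = (-0.870513, -0.367938, +0.326847)
rvec = θ·k = (-0.355200, -0.150132, +0.133365)

rvec=(-0.3552, -0.1501, 0.1334) tvec=(-0.0635, -0.0769, 0.5965)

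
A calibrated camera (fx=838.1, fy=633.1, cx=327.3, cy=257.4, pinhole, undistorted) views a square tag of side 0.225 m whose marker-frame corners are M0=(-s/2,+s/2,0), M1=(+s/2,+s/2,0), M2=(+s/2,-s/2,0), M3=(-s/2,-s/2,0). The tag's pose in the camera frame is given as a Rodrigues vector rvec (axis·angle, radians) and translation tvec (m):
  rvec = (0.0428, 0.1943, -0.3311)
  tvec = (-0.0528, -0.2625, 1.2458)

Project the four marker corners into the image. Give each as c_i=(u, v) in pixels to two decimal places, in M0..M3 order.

c0=(247.84, 197.37) c1=(387.72, 158.13) c2=(337.39, 47.84) c3=(199.01, 91.01)

Intrinsics K: fx=838.1, fy=633.1, cx=327.3, cy=257.4
Marker side s = 0.225 m; corners in marker frame (Z=0):
  M0 = (-0.1125, +0.1125, 0)
  M1 = (+0.1125, +0.1125, 0)
  M2 = (+0.1125, -0.1125, 0)
  M3 = (-0.1125, -0.1125, 0)
rvec = (0.0428, 0.1943, -0.3311), |rvec| = θ = 0.38628 rad = 22.132°
Rodrigues: sinθ=0.37674, 1−cosθ=0.07368; R = I + sinθ·[k]× + (1−cosθ)·[k]×²:
    [+0.92722 +0.32703 +0.18251]
    [-0.31882 +0.94496 -0.07351]
    [-0.19650 +0.00998 +0.98045]
t = (-0.0528, -0.2625, 1.2458) m
M0: Pc = R·M0+t = (-0.12032, -0.12032, +1.26903); u = 838.1·(-0.12032)/1.26903 + 327.3 = 247.8367, v = 633.1·(-0.12032)/1.26903 + 257.4 = 197.3718
M1: Pc = R·M1+t = (+0.08830, -0.19206, +1.22482); u = 838.1·(+0.08830)/1.22482 + 327.3 = 387.7233, v = 633.1·(-0.19206)/1.22482 + 257.4 = 158.1257
M2: Pc = R·M2+t = (+0.01472, -0.40468, +1.22257); u = 838.1·(+0.01472)/1.22257 + 327.3 = 337.3917, v = 633.1·(-0.40468)/1.22257 + 257.4 = 47.8417
M3: Pc = R·M3+t = (-0.19390, -0.33294, +1.26678); u = 838.1·(-0.19390)/1.26678 + 327.3 = 199.0140, v = 633.1·(-0.33294)/1.26678 + 257.4 = 91.0064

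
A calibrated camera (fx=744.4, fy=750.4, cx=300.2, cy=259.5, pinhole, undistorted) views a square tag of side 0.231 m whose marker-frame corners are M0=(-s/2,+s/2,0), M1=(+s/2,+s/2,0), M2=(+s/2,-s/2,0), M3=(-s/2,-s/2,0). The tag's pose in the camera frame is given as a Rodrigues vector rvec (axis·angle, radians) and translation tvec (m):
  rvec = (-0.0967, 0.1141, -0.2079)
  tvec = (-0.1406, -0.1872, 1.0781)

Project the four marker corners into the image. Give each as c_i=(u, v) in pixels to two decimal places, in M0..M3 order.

Intrinsics K: fx=744.4, fy=750.4, cx=300.2, cy=259.5
Marker side s = 0.231 m; corners in marker frame (Z=0):
  M0 = (-0.1155, +0.1155, 0)
  M1 = (+0.1155, +0.1155, 0)
  M2 = (+0.1155, -0.1155, 0)
  M3 = (-0.1155, -0.1155, 0)
rvec = (-0.0967, 0.1141, -0.2079), |rvec| = θ = 0.25611 rad = 14.674°
Rodrigues: sinθ=0.25332, 1−cosθ=0.03262; R = I + sinθ·[k]× + (1−cosθ)·[k]×²:
    [+0.97203 +0.20015 +0.12285]
    [-0.21112 +0.97386 +0.08385]
    [-0.10286 -0.10744 +0.98888]
t = (-0.1406, -0.1872, 1.0781) m
M0: Pc = R·M0+t = (-0.22975, -0.05034, +1.07757); u = 744.4·(-0.22975)/1.07757 + 300.2 = 141.4838, v = 750.4·(-0.05034)/1.07757 + 259.5 = 224.4476
M1: Pc = R·M1+t = (-0.00521, -0.09910, +1.05381); u = 744.4·(-0.00521)/1.05381 + 300.2 = 296.5175, v = 750.4·(-0.09910)/1.05381 + 259.5 = 188.9297
M2: Pc = R·M2+t = (-0.05145, -0.32406, +1.07863); u = 744.4·(-0.05145)/1.07863 + 300.2 = 264.6944, v = 750.4·(-0.32406)/1.07863 + 259.5 = 34.0487
M3: Pc = R·M3+t = (-0.27599, -0.27530, +1.10239); u = 744.4·(-0.27599)/1.10239 + 300.2 = 113.8370, v = 750.4·(-0.27530)/1.10239 + 259.5 = 72.1053

c0=(141.48, 224.45) c1=(296.52, 188.93) c2=(264.69, 34.05) c3=(113.84, 72.11)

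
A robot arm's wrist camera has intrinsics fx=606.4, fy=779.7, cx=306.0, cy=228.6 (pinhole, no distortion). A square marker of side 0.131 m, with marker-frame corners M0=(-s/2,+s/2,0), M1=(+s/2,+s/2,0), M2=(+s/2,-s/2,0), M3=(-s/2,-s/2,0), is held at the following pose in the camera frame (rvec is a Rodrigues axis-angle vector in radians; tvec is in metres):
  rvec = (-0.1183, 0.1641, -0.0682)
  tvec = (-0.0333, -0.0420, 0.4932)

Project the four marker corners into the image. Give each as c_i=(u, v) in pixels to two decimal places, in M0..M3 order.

c0=(191.01, 272.59) c1=(350.67, 257.88) c2=(339.81, 50.76) c3=(185.62, 73.43)

Intrinsics K: fx=606.4, fy=779.7, cx=306.0, cy=228.6
Marker side s = 0.131 m; corners in marker frame (Z=0):
  M0 = (-0.0655, +0.0655, 0)
  M1 = (+0.0655, +0.0655, 0)
  M2 = (+0.0655, -0.0655, 0)
  M3 = (-0.0655, -0.0655, 0)
rvec = (-0.1183, 0.1641, -0.0682), |rvec| = θ = 0.21348 rad = 12.232°
Rodrigues: sinθ=0.21186, 1−cosθ=0.02270; R = I + sinθ·[k]× + (1−cosθ)·[k]×²:
    [+0.98427 +0.05801 +0.16688]
    [-0.07735 +0.99071 +0.11183]
    [-0.15884 -0.12298 +0.97962]
t = (-0.0333, -0.0420, 0.4932) m
M0: Pc = R·M0+t = (-0.09397, +0.02796, +0.49555); u = 606.4·(-0.09397)/0.49555 + 306.0 = 191.0097, v = 779.7·(+0.02796)/0.49555 + 228.6 = 272.5897
M1: Pc = R·M1+t = (+0.03497, +0.01783, +0.47474); u = 606.4·(+0.03497)/0.47474 + 306.0 = 350.6676, v = 779.7·(+0.01783)/0.47474 + 228.6 = 257.8753
M2: Pc = R·M2+t = (+0.02737, -0.11196, +0.49085); u = 606.4·(+0.02737)/0.49085 + 306.0 = 339.8128, v = 779.7·(-0.11196)/0.49085 + 228.6 = 50.7582
M3: Pc = R·M3+t = (-0.10157, -0.10183, +0.51166); u = 606.4·(-0.10157)/0.51166 + 306.0 = 185.6234, v = 779.7·(-0.10183)/0.51166 + 228.6 = 73.4322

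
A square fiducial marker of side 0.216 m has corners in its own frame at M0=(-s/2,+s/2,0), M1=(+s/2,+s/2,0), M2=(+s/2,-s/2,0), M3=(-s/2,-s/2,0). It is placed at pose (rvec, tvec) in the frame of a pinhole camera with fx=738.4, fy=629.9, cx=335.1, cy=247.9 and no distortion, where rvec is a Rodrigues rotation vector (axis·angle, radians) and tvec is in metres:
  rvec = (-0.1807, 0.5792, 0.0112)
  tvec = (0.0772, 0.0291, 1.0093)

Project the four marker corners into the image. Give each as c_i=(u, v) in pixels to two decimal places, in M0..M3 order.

Intrinsics K: fx=738.4, fy=629.9, cx=335.1, cy=247.9
Marker side s = 0.216 m; corners in marker frame (Z=0):
  M0 = (-0.1080, +0.1080, 0)
  M1 = (+0.1080, +0.1080, 0)
  M2 = (+0.1080, -0.1080, 0)
  M3 = (-0.1080, -0.1080, 0)
rvec = (-0.1807, 0.5792, 0.0112), |rvec| = θ = 0.60684 rad = 34.769°
Rodrigues: sinθ=0.57027, 1−cosθ=0.17854; R = I + sinθ·[k]× + (1−cosθ)·[k]×²:
    [+0.83729 -0.06127 +0.54332]
    [-0.04022 +0.98411 +0.17296]
    [-0.54528 -0.16667 +0.82152]
t = (0.0772, 0.0291, 1.0093) m
M0: Pc = R·M0+t = (-0.01984, +0.13973, +1.05019); u = 738.4·(-0.01984)/1.05019 + 335.1 = 321.1474, v = 629.9·(+0.13973)/1.05019 + 247.9 = 331.7079
M1: Pc = R·M1+t = (+0.16101, +0.13104, +0.93241); u = 738.4·(+0.16101)/0.93241 + 335.1 = 462.6081, v = 629.9·(+0.13104)/0.93241 + 247.9 = 336.4256
M2: Pc = R·M2+t = (+0.17424, -0.08153, +0.96841); u = 738.4·(+0.17424)/0.96841 + 335.1 = 467.9590, v = 629.9·(-0.08153)/0.96841 + 247.9 = 194.8707
M3: Pc = R·M3+t = (-0.00661, -0.07284, +1.08619); u = 738.4·(-0.00661)/1.08619 + 335.1 = 330.6065, v = 629.9·(-0.07284)/1.08619 + 247.9 = 205.6589

c0=(321.15, 331.71) c1=(462.61, 336.43) c2=(467.96, 194.87) c3=(330.61, 205.66)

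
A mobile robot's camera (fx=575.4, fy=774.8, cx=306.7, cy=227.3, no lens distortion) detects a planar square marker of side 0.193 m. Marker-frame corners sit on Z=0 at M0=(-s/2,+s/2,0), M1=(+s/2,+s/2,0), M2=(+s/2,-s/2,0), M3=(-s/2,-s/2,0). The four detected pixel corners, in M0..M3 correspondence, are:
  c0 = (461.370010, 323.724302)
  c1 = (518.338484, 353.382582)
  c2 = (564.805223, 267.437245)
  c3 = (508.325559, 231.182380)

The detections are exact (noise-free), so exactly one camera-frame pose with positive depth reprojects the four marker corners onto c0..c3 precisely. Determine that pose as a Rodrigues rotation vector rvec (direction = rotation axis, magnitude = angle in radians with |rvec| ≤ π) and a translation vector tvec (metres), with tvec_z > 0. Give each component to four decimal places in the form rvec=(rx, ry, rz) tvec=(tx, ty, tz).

rvec=(0.3888, -0.3633, 0.4368) tvec=(0.4893, 0.1195, 1.3610)

Intrinsics K: fx=575.4, fy=774.8, cx=306.7, cy=227.3
Marker side s = 0.193 m; corners in marker frame (Z=0):
  M0 = (-0.0965, +0.0965, 0)
  M1 = (+0.0965, +0.0965, 0)
  M2 = (+0.0965, -0.0965, 0)
  M3 = (-0.0965, -0.0965, 0)
Detected image corners:
  c0 = (461.370010, 323.724302) px
  c1 = (518.338484, 353.382582) px
  c2 = (564.805223, 267.437245) px
  c3 = (508.325559, 231.182380) px
Planar DLT: solve 8×8 A·h = b for H (H[2,2]=1):
  H  [+451.14037 -135.44613 +513.58031]
  H  [+260.45506 +522.91768 +295.31266]
  H  [+0.30632 +0.20760 +1.00000]
B = K⁻¹H; ‖b₁‖=0.734745, ‖b₂‖=0.734745; λ = 2/(‖b₁‖+‖b₂‖) = 1.361017, sign → tz>0 ⇒ λ=+1.361017
r₁ = λ·B[:,0] = (+0.84488,+0.33521,+0.41691); r₂ = λ·B[:,1] = (-0.47098,+0.83567,+0.28255)
r₃ = r₁×r₂ = (-0.25369,-0.43508,+0.86392); SVD([r₁ r₂ r₃]) → R = UVᵀ:
  R  [+0.84488 -0.47098 -0.25369]
  R  [+0.33521 +0.83567 -0.43508]
  R  [+0.41691 +0.28255 +0.86392]
t = (+0.48934, +0.11947, +1.36102) m
tr R = 2.544464; θ = arccos((tr R − 1)/2) = 0.688449 rad = 39.445°
axis k = ((R−Rᵀ)₃₂, (R−Rᵀ)₁₃, (R−Rᵀ)₂₁) / (2 sinθ) = (+0.564757, -0.527746, +0.634455)
rvec = θ·k = (+0.388806, -0.363327, +0.436790)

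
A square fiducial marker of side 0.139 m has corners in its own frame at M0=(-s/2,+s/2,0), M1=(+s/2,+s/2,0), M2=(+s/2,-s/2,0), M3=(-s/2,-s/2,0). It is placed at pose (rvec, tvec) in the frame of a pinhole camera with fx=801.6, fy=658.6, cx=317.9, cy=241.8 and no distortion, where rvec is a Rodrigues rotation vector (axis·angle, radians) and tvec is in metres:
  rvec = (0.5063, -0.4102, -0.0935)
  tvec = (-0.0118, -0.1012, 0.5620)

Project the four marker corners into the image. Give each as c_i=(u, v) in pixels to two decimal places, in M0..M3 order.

c0=(210.82, 209.99) c1=(383.55, 184.96) c2=(394.29, 33.57) c3=(199.28, 46.99)

Intrinsics K: fx=801.6, fy=658.6, cx=317.9, cy=241.8
Marker side s = 0.139 m; corners in marker frame (Z=0):
  M0 = (-0.0695, +0.0695, 0)
  M1 = (+0.0695, +0.0695, 0)
  M2 = (+0.0695, -0.0695, 0)
  M3 = (-0.0695, -0.0695, 0)
rvec = (0.5063, -0.4102, -0.0935), |rvec| = θ = 0.65829 rad = 37.717°
Rodrigues: sinθ=0.61177, 1−cosθ=0.20896; R = I + sinθ·[k]× + (1−cosθ)·[k]×²:
    [+0.91465 -0.01325 -0.40404]
    [-0.18704 +0.87218 -0.45202]
    [+0.35838 +0.48901 +0.79525]
t = (-0.0118, -0.1012, 0.5620) m
M0: Pc = R·M0+t = (-0.07629, -0.02758, +0.57108); u = 801.6·(-0.07629)/0.57108 + 317.9 = 210.8161, v = 658.6·(-0.02758)/0.57108 + 241.8 = 209.9879
M1: Pc = R·M1+t = (+0.05085, -0.05358, +0.62089); u = 801.6·(+0.05085)/0.62089 + 317.9 = 383.5454, v = 658.6·(-0.05358)/0.62089 + 241.8 = 184.9631
M2: Pc = R·M2+t = (+0.05269, -0.17482, +0.55292); u = 801.6·(+0.05269)/0.55292 + 317.9 = 394.2863, v = 658.6·(-0.17482)/0.55292 + 241.8 = 33.5725
M3: Pc = R·M3+t = (-0.07445, -0.14882, +0.50311); u = 801.6·(-0.07445)/0.50311 + 317.9 = 199.2838, v = 658.6·(-0.14882)/0.50311 + 241.8 = 46.9883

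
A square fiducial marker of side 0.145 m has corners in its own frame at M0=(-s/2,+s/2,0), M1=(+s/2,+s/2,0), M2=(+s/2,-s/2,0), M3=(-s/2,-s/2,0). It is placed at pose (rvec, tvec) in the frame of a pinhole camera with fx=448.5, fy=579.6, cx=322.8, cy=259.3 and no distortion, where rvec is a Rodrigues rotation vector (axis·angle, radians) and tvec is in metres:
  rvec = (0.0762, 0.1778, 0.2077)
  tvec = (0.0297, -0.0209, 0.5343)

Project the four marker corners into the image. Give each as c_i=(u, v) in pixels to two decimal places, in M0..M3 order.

c0=(278.64, 295.44) c1=(394.99, 330.73) c2=(421.90, 173.50) c3=(301.41, 144.40)

Intrinsics K: fx=448.5, fy=579.6, cx=322.8, cy=259.3
Marker side s = 0.145 m; corners in marker frame (Z=0):
  M0 = (-0.0725, +0.0725, 0)
  M1 = (+0.0725, +0.0725, 0)
  M2 = (+0.0725, -0.0725, 0)
  M3 = (-0.0725, -0.0725, 0)
rvec = (0.0762, 0.1778, 0.2077), |rvec| = θ = 0.28383 rad = 16.262°
Rodrigues: sinθ=0.28003, 1−cosθ=0.04001; R = I + sinθ·[k]× + (1−cosθ)·[k]×²:
    [+0.96287 -0.19819 +0.18328]
    [+0.21165 +0.97569 -0.05684]
    [-0.16756 +0.09352 +0.98142]
t = (0.0297, -0.0209, 0.5343) m
M0: Pc = R·M0+t = (-0.05448, +0.03449, +0.55323); u = 448.5·(-0.05448)/0.55323 + 322.8 = 278.6354, v = 579.6·(+0.03449)/0.55323 + 259.3 = 295.4371
M1: Pc = R·M1+t = (+0.08514, +0.06518, +0.52893); u = 448.5·(+0.08514)/0.52893 + 322.8 = 394.9926, v = 579.6·(+0.06518)/0.52893 + 259.3 = 330.7263
M2: Pc = R·M2+t = (+0.11388, -0.07629, +0.51537); u = 448.5·(+0.11388)/0.51537 + 322.8 = 421.9014, v = 579.6·(-0.07629)/0.51537 + 259.3 = 173.4991
M3: Pc = R·M3+t = (-0.02574, -0.10698, +0.53967); u = 448.5·(-0.02574)/0.53967 + 322.8 = 301.4089, v = 579.6·(-0.10698)/0.53967 + 259.3 = 144.4016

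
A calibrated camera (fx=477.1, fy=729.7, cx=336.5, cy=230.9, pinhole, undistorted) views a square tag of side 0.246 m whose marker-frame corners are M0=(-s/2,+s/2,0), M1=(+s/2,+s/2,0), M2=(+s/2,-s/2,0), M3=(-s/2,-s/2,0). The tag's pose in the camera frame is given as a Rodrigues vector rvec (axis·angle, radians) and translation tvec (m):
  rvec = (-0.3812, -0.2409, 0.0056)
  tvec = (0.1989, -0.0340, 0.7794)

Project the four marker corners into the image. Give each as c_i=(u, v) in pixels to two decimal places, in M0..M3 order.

c0=(393.51, 307.43) c1=(538.77, 313.61) c2=(511.79, 109.47) c3=(381.15, 89.38)

Intrinsics K: fx=477.1, fy=729.7, cx=336.5, cy=230.9
Marker side s = 0.246 m; corners in marker frame (Z=0):
  M0 = (-0.1230, +0.1230, 0)
  M1 = (+0.1230, +0.1230, 0)
  M2 = (+0.1230, -0.1230, 0)
  M3 = (-0.1230, -0.1230, 0)
rvec = (-0.3812, -0.2409, 0.0056), |rvec| = θ = 0.45097 rad = 25.839°
Rodrigues: sinθ=0.43584, 1−cosθ=0.09998; R = I + sinθ·[k]× + (1−cosθ)·[k]×²:
    [+0.97146 +0.03973 -0.23387]
    [+0.05055 +0.92855 +0.36775]
    [+0.23177 -0.36907 +0.90004]
t = (0.1989, -0.0340, 0.7794) m
M0: Pc = R·M0+t = (+0.08430, +0.07399, +0.70550); u = 477.1·(+0.08430)/0.70550 + 336.5 = 393.5073, v = 729.7·(+0.07399)/0.70550 + 230.9 = 307.4320
M1: Pc = R·M1+t = (+0.32328, +0.08643, +0.76251); u = 477.1·(+0.32328)/0.76251 + 336.5 = 538.7723, v = 729.7·(+0.08643)/0.76251 + 230.9 = 313.6108
M2: Pc = R·M2+t = (+0.31350, -0.14199, +0.85330); u = 477.1·(+0.31350)/0.85330 + 336.5 = 511.7858, v = 729.7·(-0.14199)/0.85330 + 230.9 = 109.4746
M3: Pc = R·M3+t = (+0.07452, -0.15443, +0.79629); u = 477.1·(+0.07452)/0.79629 + 336.5 = 381.1514, v = 729.7·(-0.15443)/0.79629 + 230.9 = 89.3840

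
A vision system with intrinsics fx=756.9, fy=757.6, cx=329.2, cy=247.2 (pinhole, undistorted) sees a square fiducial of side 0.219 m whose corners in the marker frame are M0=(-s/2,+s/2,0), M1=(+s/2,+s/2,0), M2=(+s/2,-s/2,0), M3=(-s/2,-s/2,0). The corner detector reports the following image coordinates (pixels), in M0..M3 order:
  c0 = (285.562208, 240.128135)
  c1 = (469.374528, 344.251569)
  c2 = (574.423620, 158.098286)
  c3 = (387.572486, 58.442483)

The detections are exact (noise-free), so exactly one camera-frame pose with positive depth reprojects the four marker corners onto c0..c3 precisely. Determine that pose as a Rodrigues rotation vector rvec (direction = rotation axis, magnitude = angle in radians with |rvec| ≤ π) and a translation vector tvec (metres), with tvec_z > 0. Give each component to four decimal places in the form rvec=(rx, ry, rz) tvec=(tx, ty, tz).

Intrinsics K: fx=756.9, fy=757.6, cx=329.2, cy=247.2
Marker side s = 0.219 m; corners in marker frame (Z=0):
  M0 = (-0.1095, +0.1095, 0)
  M1 = (+0.1095, +0.1095, 0)
  M2 = (+0.1095, -0.1095, 0)
  M3 = (-0.1095, -0.1095, 0)
Detected image corners:
  c0 = (285.562208, 240.128135) px
  c1 = (469.374528, 344.251569) px
  c2 = (574.423620, 158.098286) px
  c3 = (387.572486, 58.442483) px
Planar DLT: solve 8×8 A·h = b for H (H[2,2]=1):
  H  [+796.30183 -468.41838 +427.99643]
  H  [+441.95758 +841.65886 +199.68016]
  H  [-0.11638 +0.00986 +1.00000]
B = K⁻¹H; ‖b₁‖=1.271022, ‖b₂‖=1.271022; λ = 2/(‖b₁‖+‖b₂‖) = 0.786768, sign → tz>0 ⇒ λ=+0.786768
r₁ = λ·B[:,0] = (+0.86755,+0.48885,-0.09156); r₂ = λ·B[:,1] = (-0.49028,+0.87153,+0.00776)
r₃ = r₁×r₂ = (+0.08359,+0.03816,+0.99577); SVD([r₁ r₂ r₃]) → R = UVᵀ:
  R  [+0.86755 -0.49028 +0.08359]
  R  [+0.48885 +0.87153 +0.03816]
  R  [-0.09156 +0.00776 +0.99577]
t = (+0.10270, -0.04935, +0.78677) m
tr R = 2.734851; θ = arccos((tr R − 1)/2) = 0.520792 rad = 29.839°
axis k = ((R−Rᵀ)₃₂, (R−Rᵀ)₁₃, (R−Rᵀ)₂₁) / (2 sinθ) = (-0.030555, +0.176014, +0.983913)
rvec = θ·k = (-0.015913, +0.091666, +0.512414)

rvec=(-0.0159, 0.0917, 0.5124) tvec=(0.1027, -0.0493, 0.7868)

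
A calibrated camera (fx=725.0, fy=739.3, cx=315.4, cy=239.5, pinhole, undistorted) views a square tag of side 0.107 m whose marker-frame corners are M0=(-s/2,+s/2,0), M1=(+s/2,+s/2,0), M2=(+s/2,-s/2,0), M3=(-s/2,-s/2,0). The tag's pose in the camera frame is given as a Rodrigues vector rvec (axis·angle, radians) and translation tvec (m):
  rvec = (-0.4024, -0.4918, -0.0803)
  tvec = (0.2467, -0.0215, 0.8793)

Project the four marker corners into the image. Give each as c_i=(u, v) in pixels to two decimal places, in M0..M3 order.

Intrinsics K: fx=725.0, fy=739.3, cx=315.4, cy=239.5
Marker side s = 0.107 m; corners in marker frame (Z=0):
  M0 = (-0.0535, +0.0535, 0)
  M1 = (+0.0535, +0.0535, 0)
  M2 = (+0.0535, -0.0535, 0)
  M3 = (-0.0535, -0.0535, 0)
rvec = (-0.4024, -0.4918, -0.0803), |rvec| = θ = 0.64050 rad = 36.698°
Rodrigues: sinθ=0.59760, 1−cosθ=0.19820; R = I + sinθ·[k]× + (1−cosθ)·[k]×²:
    [+0.88003 +0.17053 -0.44325]
    [+0.02069 +0.91865 +0.39453]
    [+0.47447 -0.35637 +0.80491]
t = (0.2467, -0.0215, 0.8793) m
M0: Pc = R·M0+t = (+0.20874, +0.02654, +0.83485); u = 725.0·(+0.20874)/0.83485 + 315.4 = 496.6756, v = 739.3·(+0.02654)/0.83485 + 239.5 = 263.0032
M1: Pc = R·M1+t = (+0.30291, +0.02875, +0.88562); u = 725.0·(+0.30291)/0.88562 + 315.4 = 563.3693, v = 739.3·(+0.02875)/0.88562 + 239.5 = 263.5041
M2: Pc = R·M2+t = (+0.28466, -0.06954, +0.92375); u = 725.0·(+0.28466)/0.92375 + 315.4 = 538.8123, v = 739.3·(-0.06954)/0.92375 + 239.5 = 183.8447
M3: Pc = R·M3+t = (+0.19049, -0.07175, +0.87298); u = 725.0·(+0.19049)/0.87298 + 315.4 = 473.6035, v = 739.3·(-0.07175)/0.87298 + 239.5 = 178.7331

c0=(496.68, 263.00) c1=(563.37, 263.50) c2=(538.81, 183.84) c3=(473.60, 178.73)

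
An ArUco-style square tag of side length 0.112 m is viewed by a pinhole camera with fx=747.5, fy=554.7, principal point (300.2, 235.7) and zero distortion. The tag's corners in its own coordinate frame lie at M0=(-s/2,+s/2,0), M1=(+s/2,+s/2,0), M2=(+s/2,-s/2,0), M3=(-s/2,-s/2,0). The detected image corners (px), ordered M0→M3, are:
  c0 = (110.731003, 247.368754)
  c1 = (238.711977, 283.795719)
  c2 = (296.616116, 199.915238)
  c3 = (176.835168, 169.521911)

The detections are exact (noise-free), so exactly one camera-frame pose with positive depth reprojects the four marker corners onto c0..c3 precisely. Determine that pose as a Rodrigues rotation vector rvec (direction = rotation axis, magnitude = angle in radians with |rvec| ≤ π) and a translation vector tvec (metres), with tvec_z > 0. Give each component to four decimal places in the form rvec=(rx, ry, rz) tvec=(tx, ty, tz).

Intrinsics K: fx=747.5, fy=554.7, cx=300.2, cy=235.7
Marker side s = 0.112 m; corners in marker frame (Z=0):
  M0 = (-0.0560, +0.0560, 0)
  M1 = (+0.0560, +0.0560, 0)
  M2 = (+0.0560, -0.0560, 0)
  M3 = (-0.0560, -0.0560, 0)
Detected image corners:
  c0 = (110.731003, 247.368754) px
  c1 = (238.711977, 283.795719) px
  c2 = (296.616116, 199.915238) px
  c3 = (176.835168, 169.521911) px
Planar DLT: solve 8×8 A·h = b for H (H[2,2]=1):
  H  [+1032.56737 -711.91757 +205.84049]
  H  [+218.41348 +548.99560 +223.08881]
  H  [-0.34970 -0.76604 +1.00000]
B = K⁻¹H; ‖b₁‖=1.652972, ‖b₂‖=1.652972; λ = 2/(‖b₁‖+‖b₂‖) = 0.604971, sign → tz>0 ⇒ λ=+0.604971
r₁ = λ·B[:,0] = (+0.92065,+0.32810,-0.21156); r₂ = λ·B[:,1] = (-0.39006,+0.79567,-0.46343)
r₃ = r₁×r₂ = (+0.01628,+0.50918,+0.86051); SVD([r₁ r₂ r₃]) → R = UVᵀ:
  R  [+0.92065 -0.39006 +0.01628]
  R  [+0.32810 +0.79567 +0.50918]
  R  [-0.21156 -0.46343 +0.86051]
t = (-0.07637, -0.01375, +0.60497) m
tr R = 2.576823; θ = arccos((tr R − 1)/2) = 0.662574 rad = 37.963°
axis k = ((R−Rᵀ)₃₂, (R−Rᵀ)₁₃, (R−Rᵀ)₂₁) / (2 sinθ) = (-0.790547, +0.185191, +0.583729)
rvec = θ·k = (-0.523796, +0.122702, +0.386763)

rvec=(-0.5238, 0.1227, 0.3868) tvec=(-0.0764, -0.0138, 0.6050)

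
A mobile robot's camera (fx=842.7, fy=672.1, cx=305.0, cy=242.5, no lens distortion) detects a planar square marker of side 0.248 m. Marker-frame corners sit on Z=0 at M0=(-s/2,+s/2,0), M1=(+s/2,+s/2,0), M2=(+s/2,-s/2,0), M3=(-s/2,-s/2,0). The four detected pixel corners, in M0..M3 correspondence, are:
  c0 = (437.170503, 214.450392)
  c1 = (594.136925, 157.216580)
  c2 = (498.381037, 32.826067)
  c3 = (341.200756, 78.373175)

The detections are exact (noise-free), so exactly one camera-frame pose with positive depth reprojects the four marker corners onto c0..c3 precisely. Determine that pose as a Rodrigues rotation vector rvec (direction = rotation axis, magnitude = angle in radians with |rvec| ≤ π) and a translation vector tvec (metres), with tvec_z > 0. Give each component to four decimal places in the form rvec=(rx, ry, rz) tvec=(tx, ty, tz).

rvec=(-0.2600, -0.2735, -0.4464) tvec=(0.2094, -0.1981, 1.0725)

Intrinsics K: fx=842.7, fy=672.1, cx=305.0, cy=242.5
Marker side s = 0.248 m; corners in marker frame (Z=0):
  M0 = (-0.1240, +0.1240, 0)
  M1 = (+0.1240, +0.1240, 0)
  M2 = (+0.1240, -0.1240, 0)
  M3 = (-0.1240, -0.1240, 0)
Detected image corners:
  c0 = (437.170503, 214.450392) px
  c1 = (594.136925, 157.216580) px
  c2 = (498.381037, 32.826067) px
  c3 = (341.200756, 78.373175) px
Planar DLT: solve 8×8 A·h = b for H (H[2,2]=1):
  H  [+770.57948 +305.35570 +469.54770]
  H  [-171.29942 +503.32935 +118.38054]
  H  [+0.29336 -0.17355 +1.00000]
B = K⁻¹H; ‖b₁‖=0.932433, ‖b₂‖=0.932433; λ = 2/(‖b₁‖+‖b₂‖) = 1.072463, sign → tz>0 ⇒ λ=+1.072463
r₁ = λ·B[:,0] = (+0.86681,-0.38686,+0.31462); r₂ = λ·B[:,1] = (+0.45598,+0.87031,-0.18612)
r₃ = r₁×r₂ = (-0.20181,+0.30479,+0.93079); SVD([r₁ r₂ r₃]) → R = UVᵀ:
  R  [+0.86681 +0.45598 -0.20181]
  R  [-0.38686 +0.87031 +0.30479]
  R  [+0.31462 -0.18612 +0.93079]
t = (+0.20941, -0.19806, +1.07246) m
tr R = 2.667915; θ = arccos((tr R − 1)/2) = 0.584555 rad = 33.493°
axis k = ((R−Rᵀ)₃₂, (R−Rᵀ)₁₃, (R−Rᵀ)₂₁) / (2 sinθ) = (-0.444807, -0.467922, -0.763672)
rvec = θ·k = (-0.260014, -0.273526, -0.446409)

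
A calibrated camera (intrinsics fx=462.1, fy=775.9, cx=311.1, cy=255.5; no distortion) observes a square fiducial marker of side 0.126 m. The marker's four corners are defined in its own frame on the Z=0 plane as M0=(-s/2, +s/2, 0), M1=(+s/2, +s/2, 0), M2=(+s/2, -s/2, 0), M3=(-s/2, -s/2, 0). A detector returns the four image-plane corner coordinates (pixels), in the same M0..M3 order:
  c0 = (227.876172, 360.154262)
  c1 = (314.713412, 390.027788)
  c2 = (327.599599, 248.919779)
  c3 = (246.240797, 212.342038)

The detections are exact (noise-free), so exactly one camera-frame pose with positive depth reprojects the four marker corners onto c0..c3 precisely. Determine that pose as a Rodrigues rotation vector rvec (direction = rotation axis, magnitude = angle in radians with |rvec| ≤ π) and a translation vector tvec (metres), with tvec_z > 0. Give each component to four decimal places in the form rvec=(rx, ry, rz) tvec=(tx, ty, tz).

rvec=(-0.2558, -0.3437, 0.2057) tvec=(-0.0432, 0.0386, 0.6530)

Intrinsics K: fx=462.1, fy=775.9, cx=311.1, cy=255.5
Marker side s = 0.126 m; corners in marker frame (Z=0):
  M0 = (-0.0630, +0.0630, 0)
  M1 = (+0.0630, +0.0630, 0)
  M2 = (+0.0630, -0.0630, 0)
  M3 = (-0.0630, -0.0630, 0)
Detected image corners:
  c0 = (227.876172, 360.154262) px
  c1 = (314.713412, 390.027788) px
  c2 = (327.599599, 248.919779) px
  c3 = (246.240797, 212.342038) px
Planar DLT: solve 8×8 A·h = b for H (H[2,2]=1):
  H  [+797.27326 -243.44142 +280.55707]
  H  [+405.93360 +1015.43687 +301.39242]
  H  [+0.46727 -0.43019 +1.00000]
B = K⁻¹H; ‖b₁‖=1.531318, ‖b₂‖=1.531318; λ = 2/(‖b₁‖+‖b₂‖) = 0.653032, sign → tz>0 ⇒ λ=+0.653032
r₁ = λ·B[:,0] = (+0.92126,+0.24117,+0.30514); r₂ = λ·B[:,1] = (-0.15490,+0.94715,-0.28093)
r₃ = r₁×r₂ = (-0.35676,+0.21155,+0.90993); SVD([r₁ r₂ r₃]) → R = UVᵀ:
  R  [+0.92126 -0.15490 -0.35676]
  R  [+0.24117 +0.94715 +0.21155]
  R  [+0.30514 -0.28093 +0.90993]
t = (-0.04316, +0.03863, +0.65303) m
tr R = 2.778336; θ = arccos((tr R − 1)/2) = 0.475272 rad = 27.231°
axis k = ((R−Rᵀ)₃₂, (R−Rᵀ)₁₃, (R−Rᵀ)₂₁) / (2 sinθ) = (-0.538130, -0.723266, +0.432784)
rvec = θ·k = (-0.255758, -0.343749, +0.205690)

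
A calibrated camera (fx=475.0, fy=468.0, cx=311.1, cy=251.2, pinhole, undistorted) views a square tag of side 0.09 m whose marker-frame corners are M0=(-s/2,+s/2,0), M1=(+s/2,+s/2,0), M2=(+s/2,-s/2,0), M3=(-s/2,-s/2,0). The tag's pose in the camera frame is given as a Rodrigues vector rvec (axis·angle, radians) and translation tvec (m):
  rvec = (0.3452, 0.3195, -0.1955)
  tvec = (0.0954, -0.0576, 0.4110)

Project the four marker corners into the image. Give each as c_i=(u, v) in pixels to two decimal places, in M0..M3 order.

Intrinsics K: fx=475.0, fy=468.0, cx=311.1, cy=251.2
Marker side s = 0.09 m; corners in marker frame (Z=0):
  M0 = (-0.0450, +0.0450, 0)
  M1 = (+0.0450, +0.0450, 0)
  M2 = (+0.0450, -0.0450, 0)
  M3 = (-0.0450, -0.0450, 0)
rvec = (0.3452, 0.3195, -0.1955), |rvec| = θ = 0.50938 rad = 29.185°
Rodrigues: sinθ=0.48763, 1−cosθ=0.12695; R = I + sinθ·[k]× + (1−cosθ)·[k]×²:
    [+0.93135 +0.24112 +0.27284]
    [-0.13319 +0.92300 -0.36103]
    [-0.33888 +0.29990 +0.89175]
t = (0.0954, -0.0576, 0.4110) m
M0: Pc = R·M0+t = (+0.06434, -0.01007, +0.43975); u = 475.0·(+0.06434)/0.43975 + 311.1 = 380.5976, v = 468.0·(-0.01007)/0.43975 + 251.2 = 240.4813
M1: Pc = R·M1+t = (+0.14816, -0.02206, +0.40925); u = 475.0·(+0.14816)/0.40925 + 311.1 = 483.0665, v = 468.0·(-0.02206)/0.40925 + 251.2 = 225.9743
M2: Pc = R·M2+t = (+0.12646, -0.10513, +0.38225); u = 475.0·(+0.12646)/0.38225 + 311.1 = 468.2433, v = 468.0·(-0.10513)/0.38225 + 251.2 = 122.4898
M3: Pc = R·M3+t = (+0.04264, -0.09314, +0.41275); u = 475.0·(+0.04264)/0.41275 + 311.1 = 360.1690, v = 468.0·(-0.09314)/0.41275 + 251.2 = 145.5921

c0=(380.60, 240.48) c1=(483.07, 225.97) c2=(468.24, 122.49) c3=(360.17, 145.59)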